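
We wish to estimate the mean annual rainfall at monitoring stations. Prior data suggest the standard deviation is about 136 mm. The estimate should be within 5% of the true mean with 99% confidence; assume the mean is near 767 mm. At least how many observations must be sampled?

n = 84

For a mean, the margin of error is E = z·σ/√n, so n = (zσ/E)².
At 99% confidence, z = 2.576.
E = 5% of 767 = 38.35 mm.
n = (2.576 × 136 / 38.35)² = 83.45
Round up: n = 84.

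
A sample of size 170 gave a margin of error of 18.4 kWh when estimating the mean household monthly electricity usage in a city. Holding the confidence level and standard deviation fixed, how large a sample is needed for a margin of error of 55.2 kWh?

19

Margin of error scales as 1/√n, so n₂ = n₁·(E₁/E₂)².
n₂ = 170 × (18.4/55.2)² = 170 × 0.1111 = 18.89
Round up: n₂ = 19.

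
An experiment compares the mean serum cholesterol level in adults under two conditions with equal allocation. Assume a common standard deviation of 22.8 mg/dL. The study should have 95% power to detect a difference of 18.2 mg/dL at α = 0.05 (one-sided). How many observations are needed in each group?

34 per group

For two equal groups, n per group = 2·((z_α + z_β)·σ/δ)².
z_α = 1.645; z_β = 1.645 (power 95%).
n = 2 × (3.290 × 22.8 / 18.2)² = 2 × 16.99 = 33.98
Round up: n = 34 per group.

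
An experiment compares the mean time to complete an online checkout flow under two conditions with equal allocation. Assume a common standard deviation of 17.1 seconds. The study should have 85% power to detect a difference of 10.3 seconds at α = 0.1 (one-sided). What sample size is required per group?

30 per group

For two equal groups, n per group = 2·((z_α + z_β)·σ/δ)².
z_α = 1.282; z_β = 1.036 (power 85%).
n = 2 × (2.318 × 17.1 / 10.3)² = 2 × 14.81 = 29.62
Round up: n = 30 per group.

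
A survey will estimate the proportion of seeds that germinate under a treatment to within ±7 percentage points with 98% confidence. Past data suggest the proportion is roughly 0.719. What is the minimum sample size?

For a proportion with margin E = 0.07 at 98% confidence, z = 2.326.
n = p̂(1−p̂)(z/E)² = 0.719 × 0.281 × (2.326/0.07)² = 223.08
Round up: n = 224.

n = 224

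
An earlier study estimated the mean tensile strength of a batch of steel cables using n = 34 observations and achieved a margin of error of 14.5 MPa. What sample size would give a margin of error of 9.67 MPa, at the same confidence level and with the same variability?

Margin of error scales as 1/√n, so n₂ = n₁·(E₁/E₂)².
n₂ = 34 × (14.5/9.67)² = 34 × 2.248 = 76.43
Round up: n₂ = 77.

77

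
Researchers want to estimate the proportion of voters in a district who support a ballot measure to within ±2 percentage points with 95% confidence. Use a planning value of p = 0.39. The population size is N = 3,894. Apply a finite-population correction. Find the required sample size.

1441

For a proportion with margin E = 0.02 at 95% confidence, z = 1.960.
n = p̂(1−p̂)(z/E)² = 0.39 × 0.61 × (1.960/0.02)² = 2284.79 — call this n₀.
Finite-population correction with N = 3,894: n = n₀ / (1 + (n₀−1)/N) = 2284.79 / 1.586 = 1440.60
Round up: n = 1441.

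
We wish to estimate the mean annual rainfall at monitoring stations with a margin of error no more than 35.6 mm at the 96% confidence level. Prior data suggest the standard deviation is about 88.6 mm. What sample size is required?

27

For a mean, the margin of error is E = z·σ/√n, so n = (zσ/E)².
At 96% confidence, z = 2.054.
n = (2.054 × 88.6 / 35.6)² = 26.13
Round up: n = 27.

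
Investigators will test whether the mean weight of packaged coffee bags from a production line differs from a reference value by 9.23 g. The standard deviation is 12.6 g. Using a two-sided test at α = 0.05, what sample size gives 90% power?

For a one-sample z-test, n = ((z_{α/2} + z_β)·σ/δ)².
z_{α/2} = 1.960 (two-sided α = 0.05); z_β = 1.282 (power 90% → β = 0.1).
n = (3.242 × 12.6 / 9.23)² = 19.59
Round up: n = 20.

20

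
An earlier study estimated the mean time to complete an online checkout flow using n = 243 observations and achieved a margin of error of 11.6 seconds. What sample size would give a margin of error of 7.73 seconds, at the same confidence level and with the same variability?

Margin of error scales as 1/√n, so n₂ = n₁·(E₁/E₂)².
n₂ = 243 × (11.6/7.73)² = 243 × 2.252 = 547.24
Round up: n₂ = 548.

548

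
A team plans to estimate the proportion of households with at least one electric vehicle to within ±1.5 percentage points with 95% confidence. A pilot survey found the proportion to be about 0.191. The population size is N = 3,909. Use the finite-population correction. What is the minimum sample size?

1576

For a proportion with margin E = 0.015 at 95% confidence, z = 1.960.
n = p̂(1−p̂)(z/E)² = 0.191 × 0.809 × (1.960/0.015)² = 2638.22 — call this n₀.
Finite-population correction with N = 3,909: n = n₀ / (1 + (n₀−1)/N) = 2638.22 / 1.675 = 1575.06
Round up: n = 1576.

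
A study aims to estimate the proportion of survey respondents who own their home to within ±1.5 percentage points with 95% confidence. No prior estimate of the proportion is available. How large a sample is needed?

For a proportion with margin E = 0.015 at 95% confidence, z = 1.960.
With no prior estimate, use p = 0.5, which maximizes p(1−p) at 0.25.
n = 0.25 × (z/E)² = 0.25 × (1.960/0.015)² = 4268.44
Round up: n = 4269.

4269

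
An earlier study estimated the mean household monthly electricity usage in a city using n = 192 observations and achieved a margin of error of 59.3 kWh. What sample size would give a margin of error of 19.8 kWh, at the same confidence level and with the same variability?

1723

Margin of error scales as 1/√n, so n₂ = n₁·(E₁/E₂)².
n₂ = 192 × (59.3/19.8)² = 192 × 8.97 = 1722.24
Round up: n₂ = 1723.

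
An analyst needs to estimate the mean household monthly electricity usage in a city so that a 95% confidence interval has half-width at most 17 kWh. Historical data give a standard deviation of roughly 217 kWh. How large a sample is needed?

n = 626

For a mean, the margin of error is E = z·σ/√n, so n = (zσ/E)².
At 95% confidence, z = 1.960.
n = (1.960 × 217 / 17)² = 625.94
Round up: n = 626.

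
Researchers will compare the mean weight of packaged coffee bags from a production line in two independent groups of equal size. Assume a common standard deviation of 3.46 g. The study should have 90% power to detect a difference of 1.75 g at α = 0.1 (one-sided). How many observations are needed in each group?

52 per group

For two equal groups, n per group = 2·((z_α + z_β)·σ/δ)².
z_α = 1.282; z_β = 1.282 (power 90%).
n = 2 × (2.564 × 3.46 / 1.75)² = 2 × 25.70 = 51.40
Round up: n = 52 per group.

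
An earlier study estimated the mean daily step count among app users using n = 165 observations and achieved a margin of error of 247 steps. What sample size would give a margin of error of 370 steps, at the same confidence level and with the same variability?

n = 74

Margin of error scales as 1/√n, so n₂ = n₁·(E₁/E₂)².
n₂ = 165 × (247/370)² = 165 × 0.4456 = 73.52
Round up: n₂ = 74.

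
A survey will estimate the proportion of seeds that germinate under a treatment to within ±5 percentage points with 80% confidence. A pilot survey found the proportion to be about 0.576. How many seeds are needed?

n = 161

For a proportion with margin E = 0.05 at 80% confidence, z = 1.282.
n = p̂(1−p̂)(z/E)² = 0.576 × 0.424 × (1.282/0.05)² = 160.56
Round up: n = 161.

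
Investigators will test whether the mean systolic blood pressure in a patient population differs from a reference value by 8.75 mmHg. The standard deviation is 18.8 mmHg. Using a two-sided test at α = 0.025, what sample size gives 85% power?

For a one-sample z-test, n = ((z_{α/2} + z_β)·σ/δ)².
z_{α/2} = 2.241 (two-sided α = 0.025); z_β = 1.036 (power 85% → β = 0.15).
n = (3.277 × 18.8 / 8.75)² = 49.57
Round up: n = 50.

n = 50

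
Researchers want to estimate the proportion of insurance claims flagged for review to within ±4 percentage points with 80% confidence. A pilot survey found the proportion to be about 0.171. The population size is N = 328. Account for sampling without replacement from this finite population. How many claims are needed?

n = 102

For a proportion with margin E = 0.04 at 80% confidence, z = 1.282.
n = p̂(1−p̂)(z/E)² = 0.171 × 0.829 × (1.282/0.04)² = 145.62 — call this n₀.
Finite-population correction with N = 328: n = n₀ / (1 + (n₀−1)/N) = 145.62 / 1.441 = 101.05
Round up: n = 102.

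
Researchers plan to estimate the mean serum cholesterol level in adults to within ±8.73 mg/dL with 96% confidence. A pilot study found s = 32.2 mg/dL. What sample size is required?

58

For a mean, the margin of error is E = z·σ/√n, so n = (zσ/E)².
At 96% confidence, z = 2.054.
n = (2.054 × 32.2 / 8.73)² = 57.40
Round up: n = 58.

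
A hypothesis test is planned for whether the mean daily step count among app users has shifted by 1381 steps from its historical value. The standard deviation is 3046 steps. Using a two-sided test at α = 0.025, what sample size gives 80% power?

47

For a one-sample z-test, n = ((z_{α/2} + z_β)·σ/δ)².
z_{α/2} = 2.241 (two-sided α = 0.025); z_β = 0.842 (power 80% → β = 0.2).
n = (3.083 × 3046 / 1381)² = 46.24
Round up: n = 47.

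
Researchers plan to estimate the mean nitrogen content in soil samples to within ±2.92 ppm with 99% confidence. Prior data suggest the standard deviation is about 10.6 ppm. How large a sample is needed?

For a mean, the margin of error is E = z·σ/√n, so n = (zσ/E)².
At 99% confidence, z = 2.576.
n = (2.576 × 10.6 / 2.92)² = 87.45
Round up: n = 88.

88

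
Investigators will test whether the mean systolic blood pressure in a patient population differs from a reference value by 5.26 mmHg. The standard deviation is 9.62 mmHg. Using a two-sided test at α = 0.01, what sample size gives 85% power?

n = 44

For a one-sample z-test, n = ((z_{α/2} + z_β)·σ/δ)².
z_{α/2} = 2.576 (two-sided α = 0.01); z_β = 1.036 (power 85% → β = 0.15).
n = (3.612 × 9.62 / 5.26)² = 43.64
Round up: n = 44.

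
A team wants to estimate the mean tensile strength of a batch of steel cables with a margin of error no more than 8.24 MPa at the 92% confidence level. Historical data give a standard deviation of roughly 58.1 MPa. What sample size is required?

For a mean, the margin of error is E = z·σ/√n, so n = (zσ/E)².
At 92% confidence, z = 1.751.
n = (1.751 × 58.1 / 8.24)² = 152.43
Round up: n = 153.

153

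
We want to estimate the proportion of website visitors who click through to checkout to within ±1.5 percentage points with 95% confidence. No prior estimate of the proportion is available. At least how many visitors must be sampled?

4269

For a proportion with margin E = 0.015 at 95% confidence, z = 1.960.
With no prior estimate, use p = 0.5, which maximizes p(1−p) at 0.25.
n = 0.25 × (z/E)² = 0.25 × (1.960/0.015)² = 4268.44
Round up: n = 4269.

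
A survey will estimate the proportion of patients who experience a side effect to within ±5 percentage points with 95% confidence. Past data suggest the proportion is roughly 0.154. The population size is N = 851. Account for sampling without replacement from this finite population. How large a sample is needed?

For a proportion with margin E = 0.05 at 95% confidence, z = 1.960.
n = p̂(1−p̂)(z/E)² = 0.154 × 0.846 × (1.960/0.05)² = 200.20 — call this n₀.
Finite-population correction with N = 851: n = n₀ / (1 + (n₀−1)/N) = 200.20 / 1.234 = 162.24
Round up: n = 163.

163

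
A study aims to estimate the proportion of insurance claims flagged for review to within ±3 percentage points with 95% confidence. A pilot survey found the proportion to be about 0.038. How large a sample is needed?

For a proportion with margin E = 0.03 at 95% confidence, z = 1.960.
n = p̂(1−p̂)(z/E)² = 0.038 × 0.962 × (1.960/0.03)² = 156.04
Round up: n = 157.

157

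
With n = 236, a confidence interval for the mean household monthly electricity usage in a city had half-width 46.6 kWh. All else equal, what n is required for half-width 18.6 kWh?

Margin of error scales as 1/√n, so n₂ = n₁·(E₁/E₂)².
n₂ = 236 × (46.6/18.6)² = 236 × 6.277 = 1481.37
Round up: n₂ = 1482.

1482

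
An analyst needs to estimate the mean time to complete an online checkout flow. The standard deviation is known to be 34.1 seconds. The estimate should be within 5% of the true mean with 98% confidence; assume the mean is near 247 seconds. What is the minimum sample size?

n = 42

For a mean, the margin of error is E = z·σ/√n, so n = (zσ/E)².
At 98% confidence, z = 2.326.
E = 5% of 247 = 12.35 seconds.
n = (2.326 × 34.1 / 12.35)² = 41.25
Round up: n = 42.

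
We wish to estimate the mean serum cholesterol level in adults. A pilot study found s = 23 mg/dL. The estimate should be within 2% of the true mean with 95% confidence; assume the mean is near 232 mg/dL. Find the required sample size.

95

For a mean, the margin of error is E = z·σ/√n, so n = (zσ/E)².
At 95% confidence, z = 1.960.
E = 2% of 232 = 4.64 mg/dL.
n = (1.960 × 23 / 4.64)² = 94.39
Round up: n = 95.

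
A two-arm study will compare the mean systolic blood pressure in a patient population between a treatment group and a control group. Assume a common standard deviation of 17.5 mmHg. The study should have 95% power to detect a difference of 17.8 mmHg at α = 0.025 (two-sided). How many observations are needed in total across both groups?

60 total

For two equal groups, n per group = 2·((z_{α/2} + z_β)·σ/δ)².
z_{α/2} = 2.241; z_β = 1.645 (power 95%).
n = 2 × (3.886 × 17.5 / 17.8)² = 2 × 14.60 = 29.20
Round up: n = 30 per group.
Total across both groups: 2 × 30 = 60.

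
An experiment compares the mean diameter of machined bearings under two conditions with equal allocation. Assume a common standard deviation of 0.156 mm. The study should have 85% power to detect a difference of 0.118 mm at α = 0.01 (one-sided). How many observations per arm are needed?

40 per group

For two equal groups, n per group = 2·((z_α + z_β)·σ/δ)².
z_α = 2.326; z_β = 1.036 (power 85%).
n = 2 × (3.362 × 0.156 / 0.118)² = 2 × 19.76 = 39.52
Round up: n = 40 per group.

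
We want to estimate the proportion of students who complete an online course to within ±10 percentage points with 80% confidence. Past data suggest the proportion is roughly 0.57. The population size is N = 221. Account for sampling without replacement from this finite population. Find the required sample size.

For a proportion with margin E = 0.1 at 80% confidence, z = 1.282.
n = p̂(1−p̂)(z/E)² = 0.57 × 0.43 × (1.282/0.1)² = 40.28 — call this n₀.
Finite-population correction with N = 221: n = n₀ / (1 + (n₀−1)/N) = 40.28 / 1.178 = 34.19
Round up: n = 35.

n = 35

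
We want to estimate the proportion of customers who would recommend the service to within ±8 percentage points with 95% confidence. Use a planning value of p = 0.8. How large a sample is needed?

97

For a proportion with margin E = 0.08 at 95% confidence, z = 1.960.
n = p̂(1−p̂)(z/E)² = 0.8 × 0.2 × (1.960/0.08)² = 96.04
Round up: n = 97.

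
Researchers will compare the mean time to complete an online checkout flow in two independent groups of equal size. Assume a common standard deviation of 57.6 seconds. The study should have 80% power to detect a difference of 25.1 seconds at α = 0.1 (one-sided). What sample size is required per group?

48 per group

For two equal groups, n per group = 2·((z_α + z_β)·σ/δ)².
z_α = 1.282; z_β = 0.842 (power 80%).
n = 2 × (2.124 × 57.6 / 25.1)² = 2 × 23.76 = 47.52
Round up: n = 48 per group.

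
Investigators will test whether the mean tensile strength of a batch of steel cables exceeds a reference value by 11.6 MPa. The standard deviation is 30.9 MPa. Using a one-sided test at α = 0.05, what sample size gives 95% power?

For a one-sample z-test, n = ((z_α + z_β)·σ/δ)².
z_α = 1.645 (one-sided α = 0.05); z_β = 1.645 (power 95% → β = 0.05).
n = (3.290 × 30.9 / 11.6)² = 76.81
Round up: n = 77.

77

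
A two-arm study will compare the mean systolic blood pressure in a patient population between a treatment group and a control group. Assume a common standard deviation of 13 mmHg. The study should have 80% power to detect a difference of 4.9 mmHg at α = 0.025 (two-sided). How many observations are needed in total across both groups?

For two equal groups, n per group = 2·((z_{α/2} + z_β)·σ/δ)².
z_{α/2} = 2.241; z_β = 0.842 (power 80%).
n = 2 × (3.083 × 13 / 4.9)² = 2 × 66.90 = 133.80
Round up: n = 134 per group.
Total across both groups: 2 × 134 = 268.

268 total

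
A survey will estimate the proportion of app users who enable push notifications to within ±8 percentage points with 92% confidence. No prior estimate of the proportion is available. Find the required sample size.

For a proportion with margin E = 0.08 at 92% confidence, z = 1.751.
With no prior estimate, use p = 0.5, which maximizes p(1−p) at 0.25.
n = 0.25 × (z/E)² = 0.25 × (1.751/0.08)² = 119.77
Round up: n = 120.

120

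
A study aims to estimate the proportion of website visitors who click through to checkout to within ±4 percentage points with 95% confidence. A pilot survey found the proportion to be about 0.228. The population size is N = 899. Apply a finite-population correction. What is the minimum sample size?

For a proportion with margin E = 0.04 at 95% confidence, z = 1.960.
n = p̂(1−p̂)(z/E)² = 0.228 × 0.772 × (1.960/0.04)² = 422.61 — call this n₀.
Finite-population correction with N = 899: n = n₀ / (1 + (n₀−1)/N) = 422.61 / 1.469 = 287.69
Round up: n = 288.

288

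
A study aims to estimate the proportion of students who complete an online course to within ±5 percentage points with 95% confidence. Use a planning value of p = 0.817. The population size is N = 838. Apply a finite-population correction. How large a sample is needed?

For a proportion with margin E = 0.05 at 95% confidence, z = 1.960.
n = p̂(1−p̂)(z/E)² = 0.817 × 0.183 × (1.960/0.05)² = 229.74 — call this n₀.
Finite-population correction with N = 838: n = n₀ / (1 + (n₀−1)/N) = 229.74 / 1.273 = 180.47
Round up: n = 181.

181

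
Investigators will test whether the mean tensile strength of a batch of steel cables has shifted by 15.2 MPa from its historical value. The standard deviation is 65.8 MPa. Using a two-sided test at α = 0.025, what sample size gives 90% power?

For a one-sample z-test, n = ((z_{α/2} + z_β)·σ/δ)².
z_{α/2} = 2.241 (two-sided α = 0.025); z_β = 1.282 (power 90% → β = 0.1).
n = (3.523 × 65.8 / 15.2)² = 232.59
Round up: n = 233.

n = 233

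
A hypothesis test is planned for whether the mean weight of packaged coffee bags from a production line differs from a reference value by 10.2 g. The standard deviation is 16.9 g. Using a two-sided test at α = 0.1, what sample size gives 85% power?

20

For a one-sample z-test, n = ((z_{α/2} + z_β)·σ/δ)².
z_{α/2} = 1.645 (two-sided α = 0.1); z_β = 1.036 (power 85% → β = 0.15).
n = (2.681 × 16.9 / 10.2)² = 19.73
Round up: n = 20.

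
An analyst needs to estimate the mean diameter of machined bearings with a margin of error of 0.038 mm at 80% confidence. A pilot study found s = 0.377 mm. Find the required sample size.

For a mean, the margin of error is E = z·σ/√n, so n = (zσ/E)².
At 80% confidence, z = 1.282.
n = (1.282 × 0.377 / 0.038)² = 161.77
Round up: n = 162.

n = 162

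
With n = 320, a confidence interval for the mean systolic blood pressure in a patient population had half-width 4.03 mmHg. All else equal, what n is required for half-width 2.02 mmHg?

Margin of error scales as 1/√n, so n₂ = n₁·(E₁/E₂)².
n₂ = 320 × (4.03/2.02)² = 320 × 3.98 = 1273.60
Round up: n₂ = 1274.

n = 1274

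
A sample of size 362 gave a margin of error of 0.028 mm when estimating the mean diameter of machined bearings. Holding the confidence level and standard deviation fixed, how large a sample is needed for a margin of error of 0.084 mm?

Margin of error scales as 1/√n, so n₂ = n₁·(E₁/E₂)².
n₂ = 362 × (0.028/0.084)² = 362 × 0.1111 = 40.22
Round up: n₂ = 41.

41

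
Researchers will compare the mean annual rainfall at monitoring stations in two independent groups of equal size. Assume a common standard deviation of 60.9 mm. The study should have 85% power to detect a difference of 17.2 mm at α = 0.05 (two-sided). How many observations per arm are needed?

For two equal groups, n per group = 2·((z_{α/2} + z_β)·σ/δ)².
z_{α/2} = 1.960; z_β = 1.036 (power 85%).
n = 2 × (2.996 × 60.9 / 17.2)² = 2 × 112.53 = 225.06
Round up: n = 226 per group.

226 per group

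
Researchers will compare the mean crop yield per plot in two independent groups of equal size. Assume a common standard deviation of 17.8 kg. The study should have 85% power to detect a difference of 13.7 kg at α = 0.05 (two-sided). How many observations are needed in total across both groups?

For two equal groups, n per group = 2·((z_{α/2} + z_β)·σ/δ)².
z_{α/2} = 1.960; z_β = 1.036 (power 85%).
n = 2 × (2.996 × 17.8 / 13.7)² = 2 × 15.15 = 30.30
Round up: n = 31 per group.
Total across both groups: 2 × 31 = 62.

62 total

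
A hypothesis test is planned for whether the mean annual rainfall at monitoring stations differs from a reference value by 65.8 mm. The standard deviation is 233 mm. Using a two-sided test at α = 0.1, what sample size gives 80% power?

78

For a one-sample z-test, n = ((z_{α/2} + z_β)·σ/δ)².
z_{α/2} = 1.645 (two-sided α = 0.1); z_β = 0.842 (power 80% → β = 0.2).
n = (2.487 × 233 / 65.8)² = 77.56
Round up: n = 78.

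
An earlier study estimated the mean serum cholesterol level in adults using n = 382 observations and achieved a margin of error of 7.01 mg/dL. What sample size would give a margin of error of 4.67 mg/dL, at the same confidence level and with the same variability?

Margin of error scales as 1/√n, so n₂ = n₁·(E₁/E₂)².
n₂ = 382 × (7.01/4.67)² = 382 × 2.253 = 860.65
Round up: n₂ = 861.

n = 861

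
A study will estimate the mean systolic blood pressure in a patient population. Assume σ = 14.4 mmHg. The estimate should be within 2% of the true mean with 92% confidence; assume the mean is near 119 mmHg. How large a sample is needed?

n = 113

For a mean, the margin of error is E = z·σ/√n, so n = (zσ/E)².
At 92% confidence, z = 1.751.
E = 2% of 119 = 2.38 mmHg.
n = (1.751 × 14.4 / 2.38)² = 112.24
Round up: n = 113.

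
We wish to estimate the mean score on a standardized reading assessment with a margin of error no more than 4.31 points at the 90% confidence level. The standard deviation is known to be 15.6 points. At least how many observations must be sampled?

For a mean, the margin of error is E = z·σ/√n, so n = (zσ/E)².
At 90% confidence, z = 1.645.
n = (1.645 × 15.6 / 4.31)² = 35.45
Round up: n = 36.

n = 36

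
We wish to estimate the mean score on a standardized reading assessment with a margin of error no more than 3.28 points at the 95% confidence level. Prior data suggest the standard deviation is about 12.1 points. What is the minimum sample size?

For a mean, the margin of error is E = z·σ/√n, so n = (zσ/E)².
At 95% confidence, z = 1.960.
n = (1.960 × 12.1 / 3.28)² = 52.28
Round up: n = 53.

n = 53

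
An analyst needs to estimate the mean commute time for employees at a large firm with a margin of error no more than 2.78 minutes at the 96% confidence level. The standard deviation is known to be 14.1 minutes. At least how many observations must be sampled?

For a mean, the margin of error is E = z·σ/√n, so n = (zσ/E)².
At 96% confidence, z = 2.054.
n = (2.054 × 14.1 / 2.78)² = 108.53
Round up: n = 109.

n = 109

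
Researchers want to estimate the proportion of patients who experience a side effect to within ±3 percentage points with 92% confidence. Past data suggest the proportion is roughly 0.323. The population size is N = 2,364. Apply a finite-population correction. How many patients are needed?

For a proportion with margin E = 0.03 at 92% confidence, z = 1.751.
n = p̂(1−p̂)(z/E)² = 0.323 × 0.677 × (1.751/0.03)² = 744.94 — call this n₀.
Finite-population correction with N = 2,364: n = n₀ / (1 + (n₀−1)/N) = 744.94 / 1.315 = 566.49
Round up: n = 567.

567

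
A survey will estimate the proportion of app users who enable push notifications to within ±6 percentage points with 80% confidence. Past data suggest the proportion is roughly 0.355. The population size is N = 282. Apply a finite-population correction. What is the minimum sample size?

For a proportion with margin E = 0.06 at 80% confidence, z = 1.282.
n = p̂(1−p̂)(z/E)² = 0.355 × 0.645 × (1.282/0.06)² = 104.53 — call this n₀.
Finite-population correction with N = 282: n = n₀ / (1 + (n₀−1)/N) = 104.53 / 1.367 = 76.47
Round up: n = 77.

77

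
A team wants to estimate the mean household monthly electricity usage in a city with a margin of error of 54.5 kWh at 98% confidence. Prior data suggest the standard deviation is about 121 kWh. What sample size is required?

For a mean, the margin of error is E = z·σ/√n, so n = (zσ/E)².
At 98% confidence, z = 2.326.
n = (2.326 × 121 / 54.5)² = 26.67
Round up: n = 27.

27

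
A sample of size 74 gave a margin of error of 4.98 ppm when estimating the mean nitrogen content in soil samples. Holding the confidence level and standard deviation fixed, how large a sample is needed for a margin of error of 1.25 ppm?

Margin of error scales as 1/√n, so n₂ = n₁·(E₁/E₂)².
n₂ = 74 × (4.98/1.25)² = 74 × 15.87 = 1174.38
Round up: n₂ = 1175.

n = 1175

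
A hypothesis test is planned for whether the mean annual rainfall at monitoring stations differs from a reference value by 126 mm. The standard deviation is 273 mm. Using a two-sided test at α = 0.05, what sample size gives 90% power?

For a one-sample z-test, n = ((z_{α/2} + z_β)·σ/δ)².
z_{α/2} = 1.960 (two-sided α = 0.05); z_β = 1.282 (power 90% → β = 0.1).
n = (3.242 × 273 / 126)² = 49.34
Round up: n = 50.

n = 50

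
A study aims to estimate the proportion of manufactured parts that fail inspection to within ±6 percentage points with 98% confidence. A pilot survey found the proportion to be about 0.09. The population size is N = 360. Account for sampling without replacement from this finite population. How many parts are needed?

92

For a proportion with margin E = 0.06 at 98% confidence, z = 2.326.
n = p̂(1−p̂)(z/E)² = 0.09 × 0.91 × (2.326/0.06)² = 123.08 — call this n₀.
Finite-population correction with N = 360: n = n₀ / (1 + (n₀−1)/N) = 123.08 / 1.339 = 91.92
Round up: n = 92.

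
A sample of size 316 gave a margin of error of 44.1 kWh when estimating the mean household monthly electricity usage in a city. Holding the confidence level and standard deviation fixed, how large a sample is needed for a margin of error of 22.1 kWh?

1259

Margin of error scales as 1/√n, so n₂ = n₁·(E₁/E₂)².
n₂ = 316 × (44.1/22.1)² = 316 × 3.982 = 1258.31
Round up: n₂ = 1259.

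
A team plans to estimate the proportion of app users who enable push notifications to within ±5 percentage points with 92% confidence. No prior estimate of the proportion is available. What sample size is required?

For a proportion with margin E = 0.05 at 92% confidence, z = 1.751.
With no prior estimate, use p = 0.5, which maximizes p(1−p) at 0.25.
n = 0.25 × (z/E)² = 0.25 × (1.751/0.05)² = 306.60
Round up: n = 307.

307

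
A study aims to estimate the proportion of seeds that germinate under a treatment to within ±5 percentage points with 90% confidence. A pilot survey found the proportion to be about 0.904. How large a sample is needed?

For a proportion with margin E = 0.05 at 90% confidence, z = 1.645.
n = p̂(1−p̂)(z/E)² = 0.904 × 0.096 × (1.645/0.05)² = 93.94
Round up: n = 94.

n = 94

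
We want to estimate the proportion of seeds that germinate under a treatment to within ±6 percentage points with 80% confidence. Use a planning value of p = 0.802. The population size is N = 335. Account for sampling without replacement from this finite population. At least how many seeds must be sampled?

For a proportion with margin E = 0.06 at 80% confidence, z = 1.282.
n = p̂(1−p̂)(z/E)² = 0.802 × 0.198 × (1.282/0.06)² = 72.50 — call this n₀.
Finite-population correction with N = 335: n = n₀ / (1 + (n₀−1)/N) = 72.50 / 1.213 = 59.77
Round up: n = 60.

n = 60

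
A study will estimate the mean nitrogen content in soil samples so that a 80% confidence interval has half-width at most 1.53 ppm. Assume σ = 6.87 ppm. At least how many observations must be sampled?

34

For a mean, the margin of error is E = z·σ/√n, so n = (zσ/E)².
At 80% confidence, z = 1.282.
n = (1.282 × 6.87 / 1.53)² = 33.14
Round up: n = 34.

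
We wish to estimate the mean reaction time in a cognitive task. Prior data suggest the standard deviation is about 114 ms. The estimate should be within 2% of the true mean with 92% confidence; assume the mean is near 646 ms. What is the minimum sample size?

For a mean, the margin of error is E = z·σ/√n, so n = (zσ/E)².
At 92% confidence, z = 1.751.
E = 2% of 646 = 12.92 ms.
n = (1.751 × 114 / 12.92)² = 238.70
Round up: n = 239.

239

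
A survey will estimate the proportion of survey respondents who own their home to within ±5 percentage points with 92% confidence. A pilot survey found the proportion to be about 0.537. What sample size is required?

305

For a proportion with margin E = 0.05 at 92% confidence, z = 1.751.
n = p̂(1−p̂)(z/E)² = 0.537 × 0.463 × (1.751/0.05)² = 304.92
Round up: n = 305.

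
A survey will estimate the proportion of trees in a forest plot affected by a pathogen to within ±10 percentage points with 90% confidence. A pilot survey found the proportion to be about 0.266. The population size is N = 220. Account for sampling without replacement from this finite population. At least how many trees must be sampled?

For a proportion with margin E = 0.1 at 90% confidence, z = 1.645.
n = p̂(1−p̂)(z/E)² = 0.266 × 0.734 × (1.645/0.1)² = 52.83 — call this n₀.
Finite-population correction with N = 220: n = n₀ / (1 + (n₀−1)/N) = 52.83 / 1.236 = 42.74
Round up: n = 43.

43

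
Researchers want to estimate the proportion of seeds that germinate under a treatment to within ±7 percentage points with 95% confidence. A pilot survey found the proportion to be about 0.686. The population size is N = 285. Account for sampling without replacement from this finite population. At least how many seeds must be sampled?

n = 107

For a proportion with margin E = 0.07 at 95% confidence, z = 1.960.
n = p̂(1−p̂)(z/E)² = 0.686 × 0.314 × (1.960/0.07)² = 168.88 — call this n₀.
Finite-population correction with N = 285: n = n₀ / (1 + (n₀−1)/N) = 168.88 / 1.589 = 106.28
Round up: n = 107.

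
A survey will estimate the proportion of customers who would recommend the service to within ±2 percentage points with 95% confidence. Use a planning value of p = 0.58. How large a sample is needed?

2340

For a proportion with margin E = 0.02 at 95% confidence, z = 1.960.
n = p̂(1−p̂)(z/E)² = 0.58 × 0.42 × (1.960/0.02)² = 2339.53
Round up: n = 2340.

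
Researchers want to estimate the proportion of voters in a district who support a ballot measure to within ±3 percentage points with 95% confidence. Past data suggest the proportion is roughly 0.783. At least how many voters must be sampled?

n = 726

For a proportion with margin E = 0.03 at 95% confidence, z = 1.960.
n = p̂(1−p̂)(z/E)² = 0.783 × 0.217 × (1.960/0.03)² = 725.26
Round up: n = 726.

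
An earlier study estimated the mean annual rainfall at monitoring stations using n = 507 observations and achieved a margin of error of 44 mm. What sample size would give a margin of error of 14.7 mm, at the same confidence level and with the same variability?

Margin of error scales as 1/√n, so n₂ = n₁·(E₁/E₂)².
n₂ = 507 × (44/14.7)² = 507 × 8.959 = 4542.21
Round up: n₂ = 4543.

4543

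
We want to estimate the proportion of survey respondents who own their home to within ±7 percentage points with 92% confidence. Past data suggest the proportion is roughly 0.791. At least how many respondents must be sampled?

For a proportion with margin E = 0.07 at 92% confidence, z = 1.751.
n = p̂(1−p̂)(z/E)² = 0.791 × 0.209 × (1.751/0.07)² = 103.44
Round up: n = 104.

n = 104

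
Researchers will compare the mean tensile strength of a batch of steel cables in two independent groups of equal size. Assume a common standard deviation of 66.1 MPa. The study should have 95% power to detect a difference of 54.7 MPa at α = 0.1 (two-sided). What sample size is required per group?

For two equal groups, n per group = 2·((z_{α/2} + z_β)·σ/δ)².
z_{α/2} = 1.645; z_β = 1.645 (power 95%).
n = 2 × (3.290 × 66.1 / 54.7)² = 2 × 15.81 = 31.62
Round up: n = 32 per group.

32 per group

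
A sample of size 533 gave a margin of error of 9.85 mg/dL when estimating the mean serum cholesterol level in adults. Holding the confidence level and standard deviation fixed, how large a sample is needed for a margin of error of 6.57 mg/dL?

1199

Margin of error scales as 1/√n, so n₂ = n₁·(E₁/E₂)².
n₂ = 533 × (9.85/6.57)² = 533 × 2.248 = 1198.18
Round up: n₂ = 1199.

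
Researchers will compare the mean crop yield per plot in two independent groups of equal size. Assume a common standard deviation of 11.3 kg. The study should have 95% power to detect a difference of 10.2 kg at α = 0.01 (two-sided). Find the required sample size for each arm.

For two equal groups, n per group = 2·((z_{α/2} + z_β)·σ/δ)².
z_{α/2} = 2.576; z_β = 1.645 (power 95%).
n = 2 × (4.221 × 11.3 / 10.2)² = 2 × 21.87 = 43.74
Round up: n = 44 per group.

44 per group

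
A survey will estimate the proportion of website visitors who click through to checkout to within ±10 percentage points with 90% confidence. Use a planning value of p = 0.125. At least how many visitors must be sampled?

For a proportion with margin E = 0.1 at 90% confidence, z = 1.645.
n = p̂(1−p̂)(z/E)² = 0.125 × 0.875 × (1.645/0.1)² = 29.60
Round up: n = 30.

30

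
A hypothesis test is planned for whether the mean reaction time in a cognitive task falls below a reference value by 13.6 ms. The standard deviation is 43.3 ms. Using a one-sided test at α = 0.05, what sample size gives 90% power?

For a one-sample z-test, n = ((z_α + z_β)·σ/δ)².
z_α = 1.645 (one-sided α = 0.05); z_β = 1.282 (power 90% → β = 0.1).
n = (2.927 × 43.3 / 13.6)² = 86.84
Round up: n = 87.

n = 87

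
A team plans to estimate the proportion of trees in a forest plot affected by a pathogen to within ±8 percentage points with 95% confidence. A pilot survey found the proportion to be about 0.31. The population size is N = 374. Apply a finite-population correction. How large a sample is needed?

96

For a proportion with margin E = 0.08 at 95% confidence, z = 1.960.
n = p̂(1−p̂)(z/E)² = 0.31 × 0.69 × (1.960/0.08)² = 128.39 — call this n₀.
Finite-population correction with N = 374: n = n₀ / (1 + (n₀−1)/N) = 128.39 / 1.341 = 95.74
Round up: n = 96.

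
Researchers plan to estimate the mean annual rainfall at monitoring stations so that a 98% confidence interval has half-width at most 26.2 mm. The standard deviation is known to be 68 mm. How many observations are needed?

For a mean, the margin of error is E = z·σ/√n, so n = (zσ/E)².
At 98% confidence, z = 2.326.
n = (2.326 × 68 / 26.2)² = 36.44
Round up: n = 37.

37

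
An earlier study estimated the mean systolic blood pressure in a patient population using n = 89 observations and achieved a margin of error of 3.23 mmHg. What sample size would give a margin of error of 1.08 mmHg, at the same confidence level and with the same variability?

797

Margin of error scales as 1/√n, so n₂ = n₁·(E₁/E₂)².
n₂ = 89 × (3.23/1.08)² = 89 × 8.945 = 796.11
Round up: n₂ = 797.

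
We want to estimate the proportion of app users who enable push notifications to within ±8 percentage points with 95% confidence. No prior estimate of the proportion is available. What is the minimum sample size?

For a proportion with margin E = 0.08 at 95% confidence, z = 1.960.
With no prior estimate, use p = 0.5, which maximizes p(1−p) at 0.25.
n = 0.25 × (z/E)² = 0.25 × (1.960/0.08)² = 150.06
Round up: n = 151.

151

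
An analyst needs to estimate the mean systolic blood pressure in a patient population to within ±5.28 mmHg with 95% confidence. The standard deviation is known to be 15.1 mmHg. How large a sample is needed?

n = 32

For a mean, the margin of error is E = z·σ/√n, so n = (zσ/E)².
At 95% confidence, z = 1.960.
n = (1.960 × 15.1 / 5.28)² = 31.42
Round up: n = 32.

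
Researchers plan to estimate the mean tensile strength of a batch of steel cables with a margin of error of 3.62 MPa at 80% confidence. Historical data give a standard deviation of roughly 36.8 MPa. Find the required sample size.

For a mean, the margin of error is E = z·σ/√n, so n = (zσ/E)².
At 80% confidence, z = 1.282.
n = (1.282 × 36.8 / 3.62)² = 169.85
Round up: n = 170.

170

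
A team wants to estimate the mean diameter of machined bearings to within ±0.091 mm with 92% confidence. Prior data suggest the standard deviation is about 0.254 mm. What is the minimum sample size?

For a mean, the margin of error is E = z·σ/√n, so n = (zσ/E)².
At 92% confidence, z = 1.751.
n = (1.751 × 0.254 / 0.091)² = 23.89
Round up: n = 24.

n = 24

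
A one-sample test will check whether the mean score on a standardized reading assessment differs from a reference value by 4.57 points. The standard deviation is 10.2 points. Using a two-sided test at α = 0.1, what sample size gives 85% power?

n = 36

For a one-sample z-test, n = ((z_{α/2} + z_β)·σ/δ)².
z_{α/2} = 1.645 (two-sided α = 0.1); z_β = 1.036 (power 85% → β = 0.15).
n = (2.681 × 10.2 / 4.57)² = 35.81
Round up: n = 36.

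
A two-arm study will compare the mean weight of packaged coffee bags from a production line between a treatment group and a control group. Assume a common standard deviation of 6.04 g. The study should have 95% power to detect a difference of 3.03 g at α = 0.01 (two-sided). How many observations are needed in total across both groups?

284 total

For two equal groups, n per group = 2·((z_{α/2} + z_β)·σ/δ)².
z_{α/2} = 2.576; z_β = 1.645 (power 95%).
n = 2 × (4.221 × 6.04 / 3.03)² = 2 × 70.80 = 141.60
Round up: n = 142 per group.
Total across both groups: 2 × 142 = 284.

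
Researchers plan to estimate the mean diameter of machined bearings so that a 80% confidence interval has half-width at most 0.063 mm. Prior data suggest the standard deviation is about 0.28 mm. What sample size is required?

For a mean, the margin of error is E = z·σ/√n, so n = (zσ/E)².
At 80% confidence, z = 1.282.
n = (1.282 × 0.28 / 0.063)² = 32.46
Round up: n = 33.

33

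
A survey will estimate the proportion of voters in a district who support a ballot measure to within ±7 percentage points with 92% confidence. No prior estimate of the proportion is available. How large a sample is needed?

157

For a proportion with margin E = 0.07 at 92% confidence, z = 1.751.
With no prior estimate, use p = 0.5, which maximizes p(1−p) at 0.25.
n = 0.25 × (z/E)² = 0.25 × (1.751/0.07)² = 156.43
Round up: n = 157.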